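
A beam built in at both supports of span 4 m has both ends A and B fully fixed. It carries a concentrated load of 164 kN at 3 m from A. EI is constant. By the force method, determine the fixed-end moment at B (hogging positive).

M_B = 92.25 kN·m

Take the two fixed-end moments M_A, M_B as redundants; the released structure is the simple span AB.
On the primary (simply-supported) span, the end slopes from the loading are:
  at A: point load 164 at a = 3: Pab(L + b)/(6LEI) = 102.5/EI
  at B: point load 164 at a = 3: Pab(L + a)/(6LEI) = 143.5/EI
  θ_A0 = 102.5/EI,  θ_B0 = 143.5/EI
Flexibility coefficients: a unit moment at one end gives L/(3EI) there and L/(6EI) at the far end, so f₁₁ = f₂₂ = 1.333/EI and f₁₂ = f₂₁ = 0.6667/EI.
Compatibility — zero rotation at each built-in end:
  1.333 M_A + 0.6667 M_B = 102.5
  0.6667 M_A + 1.333 M_B = 143.5
Solving the pair gives M_A = 30.75 kN·m and M_B = 92.25 kN·m (hogging).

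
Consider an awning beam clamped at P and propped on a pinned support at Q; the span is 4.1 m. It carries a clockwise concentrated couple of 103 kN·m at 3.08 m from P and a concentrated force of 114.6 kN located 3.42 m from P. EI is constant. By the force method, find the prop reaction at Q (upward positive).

R_Q = 121.7 kN

Remove the prop at Q; the released (primary) structure is a cantilever built in at P.
Primary-structure tip deflection at Q by superposition:
  clockwise couple 103 at a = 3.08: M₀a(2L − a)/(2EI) = 812.1/EI
  point load 114.6 at a = 3.42: Pa²(3L − a)/(6EI) = 1984/EI
  δ_0 = 2796/EI
Flexibility coefficient — unit upward force at Q: δ_{QQ} = L³/(3EI) = 22.97/EI.
Compatibility at Q: δ_0 − R_Q·δ_{QQ} = 0, so R_Q = 2796/22.97 = 121.7 kN.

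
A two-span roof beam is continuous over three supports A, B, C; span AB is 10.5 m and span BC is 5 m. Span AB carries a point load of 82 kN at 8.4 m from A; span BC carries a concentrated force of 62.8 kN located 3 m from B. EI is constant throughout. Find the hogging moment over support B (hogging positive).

M_B = 101 kN·m

Take M_B as the redundant. Released structure: two simple spans AB and BC with a hinge at B.
End slopes at the hinge B, treating each span as simply supported:
  span AB: point load 82 at a = 8.4: Pab(L + a)/(6LEI) = 433.9/EI
  span BC: point load 62.8 at a = 3: Pab(L + b)/(6LEI) = 87.92/EI
  relative rotation θ_0 = (433.9 + 87.92)/EI = 521.9/EI
A unit hogging moment at B produces rotation L₁/(3EI) + L₂/(3EI) = 5.167/EI.
Slope continuity at B: θ_0 = M_B·5.167/EI, so M_B = 521.9/5.167 = 101 kN·m (hogging).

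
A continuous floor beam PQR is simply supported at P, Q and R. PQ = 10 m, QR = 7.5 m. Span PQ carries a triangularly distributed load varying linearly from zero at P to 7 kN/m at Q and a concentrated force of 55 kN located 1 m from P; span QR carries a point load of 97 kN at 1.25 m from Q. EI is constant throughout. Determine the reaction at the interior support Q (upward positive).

Take M_Q as the redundant. Released structure: two simple spans PQ and QR with a hinge at Q.
Discontinuity in slope at Q on the released structure — sum the simple-span end rotations:
  span PQ: triangular load, peak 7: w₀L³/(45EI) = 155.6/EI
  span PQ: point load 55 at a = 1: Pab(L + a)/(6LEI) = 90.75/EI
  span QR: point load 97 at a = 1.25: Pab(L + b)/(6LEI) = 231.6/EI
  relative rotation θ_0 = (246.3 + 231.6)/EI = 477.9/EI
A unit hogging moment at Q produces rotation L₁/(3EI) + L₂/(3EI) = 5.833/EI.
Slope continuity at Q: θ_0 = M_Q·5.833/EI, so M_Q = 477.9/5.833 = 81.92 kN·m (hogging).
Span PQ, ΣM about P with M_Q applied at Q: R_Q^{PQ}·10 = 288.3 + 81.92, so R_Q^{PQ} = 37.03 kN and R_P = 90 − 37.03 = 52.97 kN.
Span QR, ΣM about R: R_Q^{QR}·7.5 = 606.2 + 81.92, so R_Q^{QR} = 91.76 kN and R_R = 97 − 91.76 = 5.244 kN.
R_Q = 37.03 + 91.76 = 128.8 kN.

R_Q = 128.8 kN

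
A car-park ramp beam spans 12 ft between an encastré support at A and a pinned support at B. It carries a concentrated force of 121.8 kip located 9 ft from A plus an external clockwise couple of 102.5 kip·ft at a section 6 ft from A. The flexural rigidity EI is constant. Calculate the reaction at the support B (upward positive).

Choose R_B as the redundant. The primary structure is the cantilever fixed at A.
Downward deflection at the released point B due to the loads:
  point load 121.8 at a = 9: Pa²(3L − a)/(6EI) = 44396/EI
  clockwise couple 102.5 at a = 6: M₀a(2L − a)/(2EI) = 5535/EI
  δ_0 = 49931/EI
Flexibility coefficient — unit upward force at B: δ_{BB} = L³/(3EI) = 576/EI.
Compatibility at B: δ_0 − R_B·δ_{BB} = 0, so R_B = 49931/576 = 86.69 kip.

R_B = 86.69 kip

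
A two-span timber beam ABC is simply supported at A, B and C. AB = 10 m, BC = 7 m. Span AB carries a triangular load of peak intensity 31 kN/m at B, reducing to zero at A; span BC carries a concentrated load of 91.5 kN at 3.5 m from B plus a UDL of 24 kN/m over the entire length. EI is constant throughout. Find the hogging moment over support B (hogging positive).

M_B = 231.5 kN·m

Release continuity at B by inserting a hinge; the redundant is the internal moment M_B. The primary structure is two simply-supported spans AB and BC.
Rotations at B on the released spans (each span's end-slope, ×1/EI):
  span AB: triangular load, peak 31: w₀L³/(45EI) = 688.9/EI
  span BC: point load 91.5 at a = 3.5: Pab(L + b)/(6LEI) = 280.2/EI
  span BC: UDL 24: wL³/(24EI) = 343/EI
  relative rotation θ_0 = (688.9 + 623.2)/EI = 1312/EI
A unit hogging moment at B produces rotation L₁/(3EI) + L₂/(3EI) = 5.667/EI.
Compatibility: M_B·(L₁+L₂)/(3EI) = θ_0, giving M_B = 231.5 kN·m (hogging).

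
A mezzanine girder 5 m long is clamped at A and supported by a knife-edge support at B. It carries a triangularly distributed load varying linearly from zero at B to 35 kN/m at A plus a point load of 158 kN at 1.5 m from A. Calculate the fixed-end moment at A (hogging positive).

Choose R_B as the redundant. The primary structure is the cantilever fixed at A.
Downward deflection at the released point B due to the loads:
  triangular load, peak 35 at the fixed end: w₀L⁴/(30EI) = 729.2/EI
  point load 158 at a = 1.5: Pa²(3L − a)/(6EI) = 799.9/EI
  δ_0 = 1529/EI
Flexibility coefficient — unit upward force at B: δ_{BB} = L³/(3EI) = 41.67/EI.
Compatibility at B: δ_0 − R_B·δ_{BB} = 0, so R_B = 1529/41.67 = 36.7 kN.
Moment equilibrium about A: M_A = Σ(load moments about A) − R_B·L = 382.8 − 36.7×5 = 199.3 kN·m.

M_A = 199.3 kN·m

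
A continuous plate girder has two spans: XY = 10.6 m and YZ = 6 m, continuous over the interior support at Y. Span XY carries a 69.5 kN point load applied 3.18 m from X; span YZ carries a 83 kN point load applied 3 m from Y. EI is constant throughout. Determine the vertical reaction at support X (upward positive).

Insert a hinge at Y; M_Y is the redundant, and each span becomes simply supported.
Rotations at Y on the released spans (each span's end-slope, ×1/EI):
  span XY: point load 69.5 at a = 3.18: Pab(L + a)/(6LEI) = 355.3/EI
  span YZ: point load 83 at a = 3: Pab(L + b)/(6LEI) = 186.8/EI
  relative rotation θ_0 = (355.3 + 186.8)/EI = 542.1/EI
A unit hogging moment at Y produces rotation L₁/(3EI) + L₂/(3EI) = 5.533/EI.
Compatibility: M_Y·(L₁+L₂)/(3EI) = θ_0, giving M_Y = 97.96 kN·m (hogging).
Span XY, ΣM about X with M_Y applied at Y: R_Y^{XY}·10.6 = 221 + 97.96, so R_Y^{XY} = 30.09 kN and R_X = 69.5 − 30.09 = 39.41 kN.

R_X = 39.41 kN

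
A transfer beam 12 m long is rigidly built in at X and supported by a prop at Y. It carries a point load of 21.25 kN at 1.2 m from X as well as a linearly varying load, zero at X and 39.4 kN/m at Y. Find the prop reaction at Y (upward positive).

Release the roller at Y. Primary structure: cantilever fixed at X.
Deflection at Y on the released cantilever, summing each load's contribution:
  point load 21.25 at a = 1.2: Pa²(3L − a)/(6EI) = 177.5/EI
  triangular load, peak 39.4 at the free end: 11w₀L⁴/(120EI) = 74892/EI
  δ_0 = 75069/EI
Tip deflection under a unit load at Y: L³/(3EI) = 576/EI.
Compatibility at Y: δ_0 − R_Y·δ_{YY} = 0, so R_Y = 75069/576 = 130.3 kN.

R_Y = 130.3 kN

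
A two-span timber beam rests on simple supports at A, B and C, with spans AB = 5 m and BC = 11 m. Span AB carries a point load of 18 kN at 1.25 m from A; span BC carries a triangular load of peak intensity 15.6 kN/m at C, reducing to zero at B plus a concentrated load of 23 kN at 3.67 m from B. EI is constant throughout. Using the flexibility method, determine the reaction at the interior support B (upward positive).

R_B = 80.78 kN

Take M_B as the redundant. Released structure: two simple spans AB and BC with a hinge at B.
Rotations at B on the released spans (each span's end-slope, ×1/EI):
  span AB: point load 18 at a = 1.25: Pab(L + a)/(6LEI) = 17.58/EI
  span BC: triangular load, peak 15.6: 7w₀L³/(360EI) = 403.7/EI
  span BC: point load 23 at a = 3.67: Pab(L + b)/(6LEI) = 171.8/EI
  relative rotation θ_0 = (17.58 + 575.6)/EI = 593.2/EI
A unit hogging moment at B produces rotation L₁/(3EI) + L₂/(3EI) = 5.333/EI.
Compatibility: M_B·(L₁+L₂)/(3EI) = θ_0, giving M_B = 111.2 kN·m (hogging).
Span AB, ΣM about A with M_B applied at B: R_B^{AB}·5 = 22.5 + 111.2, so R_B^{AB} = 26.74 kN and R_A = 18 − 26.74 = -8.743 kN.
Span BC, ΣM about C: R_B^{BC}·11 = 483.2 + 111.2, so R_B^{BC} = 54.04 kN and R_C = 108.8 − 54.04 = 54.76 kN.
R_B = 26.74 + 54.04 = 80.78 kN.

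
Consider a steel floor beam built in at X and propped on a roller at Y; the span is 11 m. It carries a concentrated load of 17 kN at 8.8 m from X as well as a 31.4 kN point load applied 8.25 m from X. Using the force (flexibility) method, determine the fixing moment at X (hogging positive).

M_X = 58.43 kN·m

Take the reaction at Y as the redundant and release it; the primary structure is a cantilever fixed at X.
Free-end deflection of the primary structure under the applied loading (downward +):
  point load 17 at a = 8.8: Pa²(3L − a)/(6EI) = 5310/EI
  point load 31.4 at a = 8.25: Pa²(3L − a)/(6EI) = 8816/EI
  δ_0 = 14126/EI
Tip deflection under a unit load at Y: L³/(3EI) = 443.7/EI.
Compatibility at Y: δ_0 − R_Y·δ_{YY} = 0, so R_Y = 14126/443.7 = 31.84 kN.
Moment equilibrium about X: M_X = Σ(load moments about X) − R_Y·L = 408.6 − 31.84×11 = 58.43 kN·m.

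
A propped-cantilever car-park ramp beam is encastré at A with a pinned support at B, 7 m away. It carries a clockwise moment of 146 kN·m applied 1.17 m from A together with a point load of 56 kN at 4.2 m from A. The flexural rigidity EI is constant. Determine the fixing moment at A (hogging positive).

Remove the prop at B; the released (primary) structure is a cantilever built in at A.
Primary-structure tip deflection at B by superposition:
  clockwise couple 146 at a = 1.17: M₀a(2L − a)/(2EI) = 1096/EI
  point load 56 at a = 4.2: Pa²(3L − a)/(6EI) = 2766/EI
  δ_0 = 3862/EI
Flexibility coefficient — unit upward force at B: δ_{BB} = L³/(3EI) = 114.3/EI.
The prop prevents deflection at B: R_B = δ_0/δ_{BB} = 3862/114.3 = 33.78 kN.
Moment equilibrium about A: M_A = Σ(load moments about A) − R_B·L = 381.2 − 33.78×7 = 144.8 kN·m.

M_A = 144.8 kN·m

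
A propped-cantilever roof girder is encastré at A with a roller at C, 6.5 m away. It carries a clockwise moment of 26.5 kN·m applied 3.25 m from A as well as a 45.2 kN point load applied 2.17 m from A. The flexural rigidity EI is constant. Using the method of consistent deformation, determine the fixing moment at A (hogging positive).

M_A = 51.12 kN·m

Remove the prop at C; the released (primary) structure is a cantilever built in at A.
Downward deflection at the released point C due to the loads:
  clockwise couple 26.5 at a = 3.25: M₀a(2L − a)/(2EI) = 419.9/EI
  point load 45.2 at a = 2.17: Pa²(3L − a)/(6EI) = 614.8/EI
  δ_0 = 1035/EI
Tip deflection under a unit load at C: L³/(3EI) = 91.54/EI.
The prop prevents deflection at C: R_C = δ_0/δ_{CC} = 1035/91.54 = 11.3 kN.
Moment equilibrium about A: M_A = Σ(load moments about A) − R_C·L = 124.6 − 11.3×6.5 = 51.12 kN·m.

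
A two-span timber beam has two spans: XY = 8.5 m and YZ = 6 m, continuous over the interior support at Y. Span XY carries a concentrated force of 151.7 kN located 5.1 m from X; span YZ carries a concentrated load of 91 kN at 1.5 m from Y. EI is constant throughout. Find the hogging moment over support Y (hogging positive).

Release continuity at Y by inserting a hinge; the redundant is the internal moment M_Y. The primary structure is two simply-supported spans XY and YZ.
Discontinuity in slope at Y on the released structure — sum the simple-span end rotations:
  span XY: point load 151.7 at a = 5.1: Pab(L + a)/(6LEI) = 701.5/EI
  span YZ: point load 91 at a = 1.5: Pab(L + b)/(6LEI) = 179.2/EI
  relative rotation θ_0 = (701.5 + 179.2)/EI = 880.6/EI
A unit hogging moment at Y produces rotation L₁/(3EI) + L₂/(3EI) = 4.833/EI.
Compatibility: M_Y·(L₁+L₂)/(3EI) = θ_0, giving M_Y = 182.2 kN·m (hogging).

M_Y = 182.2 kN·m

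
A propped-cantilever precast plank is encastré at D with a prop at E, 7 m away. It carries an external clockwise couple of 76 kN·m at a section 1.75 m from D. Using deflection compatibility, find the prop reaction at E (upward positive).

R_E = 7.125 kN

Remove the prop at E; the released (primary) structure is a cantilever built in at D.
Free-end deflection of the primary structure under the applied loading (downward +):
  clockwise couple 76 at a = 1.75: M₀a(2L − a)/(2EI) = 814.6/EI
Flexibility coefficient — unit upward force at E: δ_{EE} = L³/(3EI) = 114.3/EI.
The prop prevents deflection at E: R_E = δ_0/δ_{EE} = 814.6/114.3 = 7.125 kN.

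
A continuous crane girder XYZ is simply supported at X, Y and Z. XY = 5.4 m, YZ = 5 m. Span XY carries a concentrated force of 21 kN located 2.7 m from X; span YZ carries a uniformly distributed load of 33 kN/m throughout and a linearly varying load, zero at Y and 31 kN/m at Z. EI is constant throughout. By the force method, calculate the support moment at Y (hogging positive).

M_Y = 82.35 kN·m

Insert a hinge at Y; M_Y is the redundant, and each span becomes simply supported.
End slopes at the hinge Y, treating each span as simply supported:
  span XY: point load 21 at a = 2.7: Pab(L + a)/(6LEI) = 38.27/EI
  span YZ: UDL 33: wL³/(24EI) = 171.9/EI
  span YZ: triangular load, peak 31: 7w₀L³/(360EI) = 75.35/EI
  relative rotation θ_0 = (38.27 + 247.2)/EI = 285.5/EI
A unit hogging moment at Y produces rotation L₁/(3EI) + L₂/(3EI) = 3.467/EI.
Compatibility: M_Y·(L₁+L₂)/(3EI) = θ_0, giving M_Y = 82.35 kN·m (hogging).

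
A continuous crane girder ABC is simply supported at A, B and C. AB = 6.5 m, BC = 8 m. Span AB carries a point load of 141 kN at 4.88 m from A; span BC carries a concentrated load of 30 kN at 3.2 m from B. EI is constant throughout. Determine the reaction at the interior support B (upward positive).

Take M_B as the redundant. Released structure: two simple spans AB and BC with a hinge at B.
End slopes at the hinge B, treating each span as simply supported:
  span AB: point load 141 at a = 4.88: Pab(L + a)/(6LEI) = 325.3/EI
  span BC: point load 30 at a = 3.2: Pab(L + b)/(6LEI) = 122.9/EI
  relative rotation θ_0 = (325.3 + 122.9)/EI = 448.1/EI
A unit hogging moment at B produces rotation L₁/(3EI) + L₂/(3EI) = 4.833/EI.
Slope continuity at B: θ_0 = M_B·4.833/EI, so M_B = 448.1/4.833 = 92.72 kN·m (hogging).
Span AB, ΣM about A with M_B applied at B: R_B^{AB}·6.5 = 688.1 + 92.72, so R_B^{AB} = 120.1 kN and R_A = 141 − 120.1 = 20.88 kN.
Span BC, ΣM about C: R_B^{BC}·8 = 144 + 92.72, so R_B^{BC} = 29.59 kN and R_C = 30 − 29.59 = 0.4102 kN.
R_B = 120.1 + 29.59 = 149.7 kN.

R_B = 149.7 kN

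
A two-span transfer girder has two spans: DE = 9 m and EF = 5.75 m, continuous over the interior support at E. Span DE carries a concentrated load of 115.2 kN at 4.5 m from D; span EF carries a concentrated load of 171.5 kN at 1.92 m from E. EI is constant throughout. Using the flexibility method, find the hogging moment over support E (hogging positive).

M_E = 189.8 kN·m

Release continuity at E by inserting a hinge; the redundant is the internal moment M_E. The primary structure is two simply-supported spans DE and EF.
End slopes at the hinge E, treating each span as simply supported:
  span DE: point load 115.2 at a = 4.5: Pab(L + a)/(6LEI) = 583.2/EI
  span EF: point load 171.5 at a = 1.92: Pab(L + b)/(6LEI) = 350.2/EI
  relative rotation θ_0 = (583.2 + 350.2)/EI = 933.4/EI
A unit hogging moment at E produces rotation L₁/(3EI) + L₂/(3EI) = 4.917/EI.
Compatibility: M_E·(L₁+L₂)/(3EI) = θ_0, giving M_E = 189.8 kN·m (hogging).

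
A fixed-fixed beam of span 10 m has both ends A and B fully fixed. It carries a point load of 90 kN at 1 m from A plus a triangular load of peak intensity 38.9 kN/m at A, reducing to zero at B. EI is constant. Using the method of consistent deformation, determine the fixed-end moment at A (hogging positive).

Take the two fixed-end moments M_A, M_B as redundants; the released structure is the simple span AB.
Simple-span end rotations at A and B under the given loads:
  at A: point load 90 at a = 1: Pab(L + b)/(6LEI) = 256.5/EI
  at B: point load 90 at a = 1: Pab(L + a)/(6LEI) = 148.5/EI
  at A: triangular load, peak 38.9: w₀L³/(45EI) = 864.4/EI
  at B: triangular load, peak 38.9: 7w₀L³/(360EI) = 756.4/EI
  θ_A0 = 1121/EI,  θ_B0 = 904.9/EI
Flexibility coefficients: a unit moment at one end gives L/(3EI) there and L/(6EI) at the far end, so f₁₁ = f₂₂ = 3.333/EI and f₁₂ = f₂₁ = 1.667/EI.
Compatibility — zero rotation at each built-in end:
  3.333 M_A + 1.667 M_B = 1121
  1.667 M_A + 3.333 M_B = 904.9
Solving the pair gives M_A = 267.4 kN·m and M_B = 137.8 kN·m (hogging).

M_A = 267.4 kN·m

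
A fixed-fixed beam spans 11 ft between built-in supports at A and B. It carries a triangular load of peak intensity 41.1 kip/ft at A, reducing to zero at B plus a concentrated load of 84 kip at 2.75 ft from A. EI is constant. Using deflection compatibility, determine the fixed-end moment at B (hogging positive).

M_B = 209.1 kip·ft

Release both end moments; the primary structure is a simply-supported span AB with redundants M_A and M_B.
Simple-span end rotations at A and B under the given loads:
  at A: triangular load, peak 41.1: w₀L³/(45EI) = 1216/EI
  at B: triangular load, peak 41.1: 7w₀L³/(360EI) = 1064/EI
  at A: point load 84 at a = 2.75: Pab(L + b)/(6LEI) = 555.8/EI
  at B: point load 84 at a = 2.75: Pab(L + a)/(6LEI) = 397/EI
  θ_A0 = 1771/EI,  θ_B0 = 1461/EI
Flexibility coefficients: a unit moment at one end gives L/(3EI) there and L/(6EI) at the far end, so f₁₁ = f₂₂ = 3.667/EI and f₁₂ = f₂₁ = 1.833/EI.
Compatibility — zero rotation at each built-in end:
  3.667 M_A + 1.833 M_B = 1771
  1.833 M_A + 3.667 M_B = 1461
Solving the pair gives M_A = 378.6 kip·ft and M_B = 209.1 kip·ft (hogging).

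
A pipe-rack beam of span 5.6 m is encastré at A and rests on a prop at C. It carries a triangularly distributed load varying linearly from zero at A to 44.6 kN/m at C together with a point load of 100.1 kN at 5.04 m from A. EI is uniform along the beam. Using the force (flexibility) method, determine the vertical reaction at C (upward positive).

Take the reaction at C as the redundant and release it; the primary structure is a cantilever fixed at A.
Downward deflection at the released point C due to the loads:
  triangular load, peak 44.6 at the free end: 11w₀L⁴/(120EI) = 4021/EI
  point load 100.1 at a = 5.04: Pa²(3L − a)/(6EI) = 4984/EI
  δ_0 = 9004/EI
Flexibility coefficient — unit upward force at C: δ_{CC} = L³/(3EI) = 58.54/EI.
The prop prevents deflection at C: R_C = δ_0/δ_{CC} = 9004/58.54 = 153.8 kN.

R_C = 153.8 kN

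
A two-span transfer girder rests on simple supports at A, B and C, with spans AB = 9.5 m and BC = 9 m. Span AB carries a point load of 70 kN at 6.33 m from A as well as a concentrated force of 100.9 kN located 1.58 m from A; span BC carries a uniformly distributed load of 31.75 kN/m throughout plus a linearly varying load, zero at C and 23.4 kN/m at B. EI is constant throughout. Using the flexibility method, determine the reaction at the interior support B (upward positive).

Insert a hinge at B; M_B is the redundant, and each span becomes simply supported.
End slopes at the hinge B, treating each span as simply supported:
  span AB: point load 70 at a = 6.33: Pab(L + a)/(6LEI) = 390.1/EI
  span AB: point load 100.9 at a = 1.58: Pab(L + a)/(6LEI) = 245.4/EI
  span BC: UDL 31.75: wL³/(24EI) = 964.4/EI
  span BC: triangular load, peak 23.4: w₀L³/(45EI) = 379.1/EI
  relative rotation θ_0 = (635.5 + 1343)/EI = 1979/EI
A unit hogging moment at B produces rotation L₁/(3EI) + L₂/(3EI) = 6.167/EI.
Slope continuity at B: θ_0 = M_B·6.167/EI, so M_B = 1979/6.167 = 320.9 kN·m (hogging).
Span AB, ΣM about A with M_B applied at B: R_B^{AB}·9.5 = 602.5 + 320.9, so R_B^{AB} = 97.2 kN and R_A = 170.9 − 97.2 = 73.7 kN.
Span BC, ΣM about C: R_B^{BC}·9 = 1918 + 320.9, so R_B^{BC} = 248.7 kN and R_C = 391.1 − 248.7 = 142.3 kN.
R_B = 97.2 + 248.7 = 345.9 kN.

R_B = 345.9 kN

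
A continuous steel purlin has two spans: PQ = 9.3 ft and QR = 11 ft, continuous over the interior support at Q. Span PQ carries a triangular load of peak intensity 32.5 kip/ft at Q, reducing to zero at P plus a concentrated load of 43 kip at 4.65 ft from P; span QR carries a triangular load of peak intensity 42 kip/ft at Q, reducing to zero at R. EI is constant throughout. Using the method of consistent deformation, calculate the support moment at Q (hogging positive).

M_Q = 303.8 kip·ft

Insert a hinge at Q; M_Q is the redundant, and each span becomes simply supported.
Rotations at Q on the released spans (each span's end-slope, ×1/EI):
  span PQ: triangular load, peak 32.5: w₀L³/(45EI) = 580.9/EI
  span PQ: point load 43 at a = 4.65: Pab(L + a)/(6LEI) = 232.4/EI
  span QR: triangular load, peak 42: w₀L³/(45EI) = 1242/EI
  relative rotation θ_0 = (813.4 + 1242)/EI = 2056/EI
A unit hogging moment at Q produces rotation L₁/(3EI) + L₂/(3EI) = 6.767/EI.
Slope continuity at Q: θ_0 = M_Q·6.767/EI, so M_Q = 2056/6.767 = 303.8 kip·ft (hogging).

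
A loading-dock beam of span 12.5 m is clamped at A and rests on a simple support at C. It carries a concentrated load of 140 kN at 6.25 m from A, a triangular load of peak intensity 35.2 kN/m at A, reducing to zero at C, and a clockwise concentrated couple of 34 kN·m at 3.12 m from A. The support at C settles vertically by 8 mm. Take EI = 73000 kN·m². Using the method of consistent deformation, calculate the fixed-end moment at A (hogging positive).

M_A = 717.7 kN·m

Remove the prop at C; the released (primary) structure is a cantilever built in at A.
Deflection at C on the released cantilever, summing each load's contribution:
  point load 140 at a = 6.25: Pa²(3L − a)/(6EI) = 28483/EI
  triangular load, peak 35.2 at the fixed end: w₀L⁴/(30EI) = 28646/EI
  clockwise couple 34 at a = 3.12: M₀a(2L − a)/(2EI) = 1161/EI
  δ_0 = 58289/EI
Tip deflection under a unit load at C: L³/(3EI) = 651/EI.
With EI = 73000 kN·m²: δ_0 = 0.79849 m and δ_{CC} = 0.008918 m/kN.
Compatibility — the beam at C must follow the support down by 0.008 m: δ_0 − R_C·δ_{CC} = 0.008, so R_C = (0.79849 − 0.008)/0.008918 = 88.64 kN.
Moment equilibrium about A: M_A = Σ(load moments about A) − R_C·L = 1826 − 88.64×12.5 = 717.7 kN·m.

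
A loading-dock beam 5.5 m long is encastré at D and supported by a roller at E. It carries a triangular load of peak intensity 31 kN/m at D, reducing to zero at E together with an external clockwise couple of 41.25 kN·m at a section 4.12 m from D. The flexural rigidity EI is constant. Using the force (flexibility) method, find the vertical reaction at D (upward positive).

R_D = 57.66 kN

Choose R_E as the redundant. The primary structure is the cantilever fixed at D.
Primary-structure tip deflection at E by superposition:
  triangular load, peak 31 at the fixed end: w₀L⁴/(30EI) = 945.6/EI
  clockwise couple 41.25 at a = 4.12: M₀a(2L − a)/(2EI) = 584.6/EI
  δ_0 = 1530/EI
Flexibility coefficient — unit upward force at E: δ_{EE} = L³/(3EI) = 55.46/EI.
Compatibility at E: δ_0 − R_E·δ_{EE} = 0, so R_E = 1530/55.46 = 27.59 kN.
Vertical equilibrium: R_D = ΣP − R_E = 85.25 − 27.59 = 57.66 kN.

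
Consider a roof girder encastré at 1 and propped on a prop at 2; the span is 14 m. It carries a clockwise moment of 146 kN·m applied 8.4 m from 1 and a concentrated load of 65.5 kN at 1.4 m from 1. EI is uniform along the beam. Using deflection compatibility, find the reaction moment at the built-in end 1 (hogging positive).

Take the reaction at 2 as the redundant and release it; the primary structure is a cantilever fixed at 1.
Primary-structure tip deflection at 2 by superposition:
  clockwise couple 146 at a = 8.4: M₀a(2L − a)/(2EI) = 12019/EI
  point load 65.5 at a = 1.4: Pa²(3L − a)/(6EI) = 868.7/EI
  δ_0 = 12887/EI
Flexibility coefficient — unit upward force at 2: δ_{22} = L³/(3EI) = 914.7/EI.
Compatibility at 2: δ_0 − R_2·δ_{22} = 0, so R_2 = 12887/914.7 = 14.09 kN.
Moment equilibrium about 1: M_1 = Σ(load moments about 1) − R_2·L = 237.7 − 14.09×14 = 40.44 kN·m.

M_1 = 40.44 kN·m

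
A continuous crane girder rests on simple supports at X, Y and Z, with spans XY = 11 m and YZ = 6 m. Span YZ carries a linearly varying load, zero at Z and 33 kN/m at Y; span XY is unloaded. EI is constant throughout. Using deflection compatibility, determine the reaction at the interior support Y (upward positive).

R_Y = 73.2 kN

Insert a hinge at Y; M_Y is the redundant, and each span becomes simply supported.
Discontinuity in slope at Y on the released structure — sum the simple-span end rotations:
  span YZ: triangular load, peak 33: w₀L³/(45EI) = 158.4/EI
  relative rotation θ_0 = (0 + 158.4)/EI = 158.4/EI
A unit hogging moment at Y produces rotation L₁/(3EI) + L₂/(3EI) = 5.667/EI.
Slope continuity at Y: θ_0 = M_Y·5.667/EI, so M_Y = 158.4/5.667 = 27.95 kN·m (hogging).
Span XY, ΣM about X with M_Y applied at Y: R_Y^{XY}·11 = 0 + 27.95, so R_Y^{XY} = 2.541 kN and R_X = 0 − 2.541 = -2.541 kN.
Span YZ, ΣM about Z: R_Y^{YZ}·6 = 396 + 27.95, so R_Y^{YZ} = 70.66 kN and R_Z = 99 − 70.66 = 28.34 kN.
R_Y = 2.541 + 70.66 = 73.2 kN.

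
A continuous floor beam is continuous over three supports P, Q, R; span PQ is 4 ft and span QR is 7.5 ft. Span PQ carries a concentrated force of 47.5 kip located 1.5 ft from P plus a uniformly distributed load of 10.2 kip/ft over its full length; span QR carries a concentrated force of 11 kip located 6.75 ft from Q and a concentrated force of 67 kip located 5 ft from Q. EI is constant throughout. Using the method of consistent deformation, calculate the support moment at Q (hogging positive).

Insert a hinge at Q; M_Q is the redundant, and each span becomes simply supported.
Discontinuity in slope at Q on the released structure — sum the simple-span end rotations:
  span PQ: point load 47.5 at a = 1.5: Pab(L + a)/(6LEI) = 40.82/EI
  span PQ: UDL 10.2: wL³/(24EI) = 27.2/EI
  span QR: point load 11 at a = 6.75: Pab(L + b)/(6LEI) = 10.21/EI
  span QR: point load 67 at a = 5: Pab(L + b)/(6LEI) = 186.1/EI
  relative rotation θ_0 = (68.02 + 196.3)/EI = 264.3/EI
A unit hogging moment at Q produces rotation L₁/(3EI) + L₂/(3EI) = 3.833/EI.
Slope continuity at Q: θ_0 = M_Q·3.833/EI, so M_Q = 264.3/3.833 = 68.96 kip·ft (hogging).

M_Q = 68.96 kip·ft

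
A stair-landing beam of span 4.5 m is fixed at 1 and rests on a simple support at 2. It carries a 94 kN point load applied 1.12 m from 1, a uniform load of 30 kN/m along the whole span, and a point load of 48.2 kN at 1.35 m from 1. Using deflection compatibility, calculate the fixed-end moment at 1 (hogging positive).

Take the reaction at 2 as the redundant and release it; the primary structure is a cantilever fixed at 1.
Deflection at 2 on the released cantilever, summing each load's contribution:
  point load 94 at a = 1.12: Pa²(3L − a)/(6EI) = 243.3/EI
  UDL 30: wL⁴/(8EI) = 1538/EI
  point load 48.2 at a = 1.35: Pa²(3L − a)/(6EI) = 177.9/EI
  δ_0 = 1959/EI
Flexibility coefficient — unit upward force at 2: δ_{22} = L³/(3EI) = 30.38/EI.
Compatibility at 2: δ_0 − R_2·δ_{22} = 0, so R_2 = 1959/30.38 = 64.49 kN.
Moment equilibrium about 1: M_1 = Σ(load moments about 1) − R_2·L = 474.1 − 64.49×4.5 = 183.9 kN·m.

M_1 = 183.9 kN·m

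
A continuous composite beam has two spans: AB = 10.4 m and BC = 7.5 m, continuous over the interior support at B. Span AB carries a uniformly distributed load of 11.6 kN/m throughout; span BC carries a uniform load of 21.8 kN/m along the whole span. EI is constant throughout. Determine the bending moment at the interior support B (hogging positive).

Insert a hinge at B; M_B is the redundant, and each span becomes simply supported.
End slopes at the hinge B, treating each span as simply supported:
  span AB: UDL 11.6: wL³/(24EI) = 543.7/EI
  span BC: UDL 21.8: wL³/(24EI) = 383.2/EI
  relative rotation θ_0 = (543.7 + 383.2)/EI = 926.9/EI
A unit hogging moment at B produces rotation L₁/(3EI) + L₂/(3EI) = 5.967/EI.
Slope continuity at B: θ_0 = M_B·5.967/EI, so M_B = 926.9/5.967 = 155.3 kN·m (hogging).

M_B = 155.3 kN·m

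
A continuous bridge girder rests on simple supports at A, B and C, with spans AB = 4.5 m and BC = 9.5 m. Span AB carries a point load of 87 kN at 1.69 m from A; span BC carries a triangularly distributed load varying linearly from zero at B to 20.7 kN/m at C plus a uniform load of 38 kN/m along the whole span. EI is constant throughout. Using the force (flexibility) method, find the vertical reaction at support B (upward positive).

Take M_B as the redundant. Released structure: two simple spans AB and BC with a hinge at B.
End slopes at the hinge B, treating each span as simply supported:
  span AB: point load 87 at a = 1.69: Pab(L + a)/(6LEI) = 94.72/EI
  span BC: triangular load, peak 20.7: 7w₀L³/(360EI) = 345.1/EI
  span BC: UDL 38: wL³/(24EI) = 1358/EI
  relative rotation θ_0 = (94.72 + 1703)/EI = 1797/EI
A unit hogging moment at B produces rotation L₁/(3EI) + L₂/(3EI) = 4.667/EI.
Slope continuity at B: θ_0 = M_B·4.667/EI, so M_B = 1797/4.667 = 385.1 kN·m (hogging).
Span AB, ΣM about A with M_B applied at B: R_B^{AB}·4.5 = 147 + 385.1, so R_B^{AB} = 118.3 kN and R_A = 87 − 118.3 = -31.26 kN.
Span BC, ΣM about C: R_B^{BC}·9.5 = 2026 + 385.1, so R_B^{BC} = 253.8 kN and R_C = 459.3 − 253.8 = 205.5 kN.
R_B = 118.3 + 253.8 = 372.1 kN.

R_B = 372.1 kN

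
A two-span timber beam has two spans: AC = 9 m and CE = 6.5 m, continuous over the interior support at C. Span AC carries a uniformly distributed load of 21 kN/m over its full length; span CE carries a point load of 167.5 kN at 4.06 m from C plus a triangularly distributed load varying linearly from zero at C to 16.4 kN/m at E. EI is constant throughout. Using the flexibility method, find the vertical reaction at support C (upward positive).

R_C = 231.9 kN

Insert a hinge at C; M_C is the redundant, and each span becomes simply supported.
End slopes at the hinge C, treating each span as simply supported:
  span AC: UDL 21: wL³/(24EI) = 637.9/EI
  span CE: point load 167.5 at a = 4.06: Pab(L + b)/(6LEI) = 380.4/EI
  span CE: triangular load, peak 16.4: 7w₀L³/(360EI) = 87.57/EI
  relative rotation θ_0 = (637.9 + 467.9)/EI = 1106/EI
A unit hogging moment at C produces rotation L₁/(3EI) + L₂/(3EI) = 5.167/EI.
Compatibility: M_C·(L₁+L₂)/(3EI) = θ_0, giving M_C = 214 kN·m (hogging).
Span AC, ΣM about A with M_C applied at C: R_C^{AC}·9 = 850.5 + 214, so R_C^{AC} = 118.3 kN and R_A = 189 − 118.3 = 70.72 kN.
Span CE, ΣM about E: R_C^{CE}·6.5 = 524.2 + 214, so R_C^{CE} = 113.6 kN and R_E = 220.8 − 113.6 = 107.2 kN.
R_C = 118.3 + 113.6 = 231.9 kN.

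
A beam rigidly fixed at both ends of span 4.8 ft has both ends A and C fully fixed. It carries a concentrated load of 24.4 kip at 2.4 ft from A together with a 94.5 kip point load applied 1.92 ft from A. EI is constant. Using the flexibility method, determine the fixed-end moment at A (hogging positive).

Take the two fixed-end moments M_A, M_C as redundants; the released structure is the simple span AC.
End rotations of the released simple span under the applied load (×1/EI):
  at A: point load 24.4 at a = 2.4: Pab(L + b)/(6LEI) = 35.14/EI
  at C: point load 24.4 at a = 2.4: Pab(L + a)/(6LEI) = 35.14/EI
  at A: point load 94.5 at a = 1.92: Pab(L + b)/(6LEI) = 139.3/EI
  at C: point load 94.5 at a = 1.92: Pab(L + a)/(6LEI) = 121.9/EI
  θ_A0 = 174.5/EI,  θ_C0 = 157.1/EI
Flexibility coefficients: a unit moment at one end gives L/(3EI) there and L/(6EI) at the far end, so f₁₁ = f₂₂ = 1.6/EI and f₁₂ = f₂₁ = 0.8/EI.
Compatibility — zero rotation at each built-in end:
  1.6 M_A + 0.8 M_C = 174.5
  0.8 M_A + 1.6 M_C = 157.1
Solving the pair gives M_A = 79.96 kip·ft and M_C = 58.19 kip·ft (hogging).

M_A = 79.96 kip·ft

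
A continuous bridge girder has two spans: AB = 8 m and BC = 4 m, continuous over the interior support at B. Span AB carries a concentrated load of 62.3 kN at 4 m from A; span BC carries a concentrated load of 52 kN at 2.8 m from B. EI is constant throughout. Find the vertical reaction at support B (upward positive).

Insert a hinge at B; M_B is the redundant, and each span becomes simply supported.
End slopes at the hinge B, treating each span as simply supported:
  span AB: point load 62.3 at a = 4: Pab(L + a)/(6LEI) = 249.2/EI
  span BC: point load 52 at a = 2.8: Pab(L + b)/(6LEI) = 37.86/EI
  relative rotation θ_0 = (249.2 + 37.86)/EI = 287.1/EI
A unit hogging moment at B produces rotation L₁/(3EI) + L₂/(3EI) = 4/EI.
Slope continuity at B: θ_0 = M_B·4/EI, so M_B = 287.1/4 = 71.76 kN·m (hogging).
Span AB, ΣM about A with M_B applied at B: R_B^{AB}·8 = 249.2 + 71.76, so R_B^{AB} = 40.12 kN and R_A = 62.3 − 40.12 = 22.18 kN.
Span BC, ΣM about C: R_B^{BC}·4 = 62.4 + 71.76, so R_B^{BC} = 33.54 kN and R_C = 52 − 33.54 = 18.46 kN.
R_B = 40.12 + 33.54 = 73.66 kN.

R_B = 73.66 kN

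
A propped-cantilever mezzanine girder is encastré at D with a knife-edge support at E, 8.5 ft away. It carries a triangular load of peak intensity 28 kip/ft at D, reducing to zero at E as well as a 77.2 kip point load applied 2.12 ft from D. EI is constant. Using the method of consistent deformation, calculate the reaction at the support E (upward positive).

R_E = 30.4 kip

Take the reaction at E as the redundant and release it; the primary structure is a cantilever fixed at D.
Free-end deflection of the primary structure under the applied loading (downward +):
  triangular load, peak 28 at the fixed end: w₀L⁴/(30EI) = 4872/EI
  point load 77.2 at a = 2.12: Pa²(3L − a)/(6EI) = 1352/EI
  δ_0 = 6224/EI
Tip deflection under a unit load at E: L³/(3EI) = 204.7/EI.
The prop prevents deflection at E: R_E = δ_0/δ_{EE} = 6224/204.7 = 30.4 kip.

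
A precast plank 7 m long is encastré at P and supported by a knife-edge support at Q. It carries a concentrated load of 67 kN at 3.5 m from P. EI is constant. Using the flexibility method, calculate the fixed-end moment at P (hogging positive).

M_P = 87.94 kN·m

Take the reaction at Q as the redundant and release it; the primary structure is a cantilever fixed at P.
Free-end deflection of the primary structure under the applied loading (downward +):
  point load 67 at a = 3.5: Pa²(3L − a)/(6EI) = 2394/EI
Tip deflection under a unit load at Q: L³/(3EI) = 114.3/EI.
Compatibility at Q: δ_0 − R_Q·δ_{QQ} = 0, so R_Q = 2394/114.3 = 20.94 kN.
Moment equilibrium about P: M_P = Σ(load moments about P) − R_Q·L = 234.5 − 20.94×7 = 87.94 kN·m.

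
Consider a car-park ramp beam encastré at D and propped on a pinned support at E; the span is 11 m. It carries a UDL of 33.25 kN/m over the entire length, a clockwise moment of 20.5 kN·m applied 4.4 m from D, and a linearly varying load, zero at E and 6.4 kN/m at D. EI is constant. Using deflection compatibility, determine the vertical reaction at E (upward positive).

R_E = 146 kN

Take the reaction at E as the redundant and release it; the primary structure is a cantilever fixed at D.
Downward deflection at the released point E due to the loads:
  UDL 33.25: wL⁴/(8EI) = 60852/EI
  clockwise couple 20.5 at a = 4.4: M₀a(2L − a)/(2EI) = 793.8/EI
  triangular load, peak 6.4 at the fixed end: w₀L⁴/(30EI) = 3123/EI
  δ_0 = 64769/EI
Flexibility coefficient — unit upward force at E: δ_{EE} = L³/(3EI) = 443.7/EI.
The prop prevents deflection at E: R_E = δ_0/δ_{EE} = 64769/443.7 = 146 kN.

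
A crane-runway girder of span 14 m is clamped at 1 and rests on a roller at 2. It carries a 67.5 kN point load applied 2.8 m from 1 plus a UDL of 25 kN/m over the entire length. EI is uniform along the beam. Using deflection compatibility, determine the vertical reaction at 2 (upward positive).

R_2 = 135 kN

Choose R_2 as the redundant. The primary structure is the cantilever fixed at 1.
Free-end deflection of the primary structure under the applied loading (downward +):
  point load 67.5 at a = 2.8: Pa²(3L − a)/(6EI) = 3457/EI
  UDL 25: wL⁴/(8EI) = 120050/EI
  δ_0 = 123507/EI
Tip deflection under a unit load at 2: L³/(3EI) = 914.7/EI.
Compatibility at 2: δ_0 − R_2·δ_{22} = 0, so R_2 = 123507/914.7 = 135 kN.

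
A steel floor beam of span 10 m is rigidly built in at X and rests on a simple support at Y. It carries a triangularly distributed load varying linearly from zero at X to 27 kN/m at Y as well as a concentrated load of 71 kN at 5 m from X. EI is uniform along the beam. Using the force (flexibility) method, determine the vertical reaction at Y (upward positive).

Take the reaction at Y as the redundant and release it; the primary structure is a cantilever fixed at X.
Free-end deflection of the primary structure under the applied loading (downward +):
  triangular load, peak 27 at the free end: 11w₀L⁴/(120EI) = 24750/EI
  point load 71 at a = 5: Pa²(3L − a)/(6EI) = 7396/EI
  δ_0 = 32146/EI
Flexibility coefficient — unit upward force at Y: δ_{YY} = L³/(3EI) = 333.3/EI.
Compatibility at Y: δ_0 − R_Y·δ_{YY} = 0, so R_Y = 32146/333.3 = 96.44 kN.

R_Y = 96.44 kN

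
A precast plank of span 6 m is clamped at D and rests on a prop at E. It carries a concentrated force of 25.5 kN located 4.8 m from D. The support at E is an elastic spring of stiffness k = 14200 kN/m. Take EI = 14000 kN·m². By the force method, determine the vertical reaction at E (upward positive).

R_E = 17.71 kN

Choose R_E as the redundant. The primary structure is the cantilever fixed at D.
Deflection at E on the released cantilever, summing each load's contribution:
  point load 25.5 at a = 4.8: Pa²(3L − a)/(6EI) = 1293/EI
Tip deflection under a unit load at E: L³/(3EI) = 72/EI.
With EI = 14000 kN·m²: δ_0 = 0.092325 m and δ_{EE} = 0.005143 m/kN.
Compatibility — the spring shortens by R_E/k under the reaction it provides: δ_0 − R_E·δ_{EE} = R_E/k. With 1/k = 0.00007 m/kN, R_E = δ_0 / (δ_{EE} + 1/k) = 0.092325 / (0.005143 + 0.00007) = 17.71 kN.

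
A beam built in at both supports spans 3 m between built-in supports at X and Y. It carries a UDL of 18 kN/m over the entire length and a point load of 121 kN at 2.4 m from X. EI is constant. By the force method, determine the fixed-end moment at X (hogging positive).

M_X = 25.12 kN·m

Release both end moments; the primary structure is a simply-supported span XY with redundants M_X and M_Y.
On the primary (simply-supported) span, the end slopes from the loading are:
  at X: UDL 18: wL³/(24EI) = 20.25/EI
  at Y: UDL 18: wL³/(24EI) = 20.25/EI
  at X: point load 121 at a = 2.4: Pab(L + b)/(6LEI) = 34.85/EI
  at Y: point load 121 at a = 2.4: Pab(L + a)/(6LEI) = 52.27/EI
  θ_X0 = 55.1/EI,  θ_Y0 = 72.52/EI
Flexibility coefficients: a unit moment at one end gives L/(3EI) there and L/(6EI) at the far end, so f₁₁ = f₂₂ = 1/EI and f₁₂ = f₂₁ = 0.5/EI.
Compatibility — zero rotation at each built-in end:
  1 M_X + 0.5 M_Y = 55.1
  0.5 M_X + 1 M_Y = 72.52
Solving the pair gives M_X = 25.12 kN·m and M_Y = 59.96 kN·m (hogging).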